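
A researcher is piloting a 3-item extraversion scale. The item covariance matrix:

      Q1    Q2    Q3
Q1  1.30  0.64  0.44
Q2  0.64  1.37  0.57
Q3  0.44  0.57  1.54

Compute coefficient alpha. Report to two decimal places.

coefficient alpha = 0.66

Σσ²ᵢ = 1.30 + 1.37 + 1.54 = 4.21
Sum of the distinct covariances = 1.65
total variance = 4.21 + 2 × 1.65 = 7.51
α = (k/(k−1))·(1 − Σσ²ᵢ/total variance) = (3/2)·(1 − 4.21/7.51) = 0.66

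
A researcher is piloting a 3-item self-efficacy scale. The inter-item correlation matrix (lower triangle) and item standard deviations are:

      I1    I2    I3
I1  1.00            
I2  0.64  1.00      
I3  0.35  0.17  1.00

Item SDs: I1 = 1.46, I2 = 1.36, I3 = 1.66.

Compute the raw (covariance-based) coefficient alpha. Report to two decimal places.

Σσ²ᵢ = 1.46² + 1.36² + 1.66² = 6.7368
Covariances σ_ij = r_ij · s_i · s_j:
  σ(I1,I2) = 0.64 × 1.46 × 1.36 = 1.2708
  σ(I1,I3) = 0.35 × 1.46 × 1.66 = 0.8483
  σ(I2,I3) = 0.17 × 1.36 × 1.66 = 0.3838
σ²_T = Σσ²ᵢ + 2·Σσ_ij = 6.7368 + 2 × 2.5029 = 11.7426
α = (3/2)·(1 − 6.7368/11.7426) = 0.64

coefficient alpha = 0.64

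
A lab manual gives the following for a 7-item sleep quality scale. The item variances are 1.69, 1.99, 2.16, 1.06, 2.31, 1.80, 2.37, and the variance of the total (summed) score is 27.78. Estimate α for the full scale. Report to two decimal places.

sum of item variances = 1.69 + 1.99 + 2.16 + 1.06 + 2.31 + 1.80 + 2.37 = 13.38
α = (k/(k−1))·(1 − sum of item variances/total variance) = (7/6)·(1 − 13.38/27.78) = 0.60

α = 0.60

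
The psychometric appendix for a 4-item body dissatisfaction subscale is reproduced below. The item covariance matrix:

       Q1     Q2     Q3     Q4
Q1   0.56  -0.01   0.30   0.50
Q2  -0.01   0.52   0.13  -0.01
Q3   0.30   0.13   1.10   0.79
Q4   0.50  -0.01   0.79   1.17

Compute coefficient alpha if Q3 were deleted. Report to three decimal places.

Remaining items: Q1, Q2, Q4 (k = 3).
Σσᵢ² = 0.56 + 0.52 + 1.17 = 2.25
Var(T) = 2.25 + 2 × 0.48 = 3.21
α (item deleted) = (3/2)·(1 − 2.25/3.21) = 0.449

coefficient alpha = 0.449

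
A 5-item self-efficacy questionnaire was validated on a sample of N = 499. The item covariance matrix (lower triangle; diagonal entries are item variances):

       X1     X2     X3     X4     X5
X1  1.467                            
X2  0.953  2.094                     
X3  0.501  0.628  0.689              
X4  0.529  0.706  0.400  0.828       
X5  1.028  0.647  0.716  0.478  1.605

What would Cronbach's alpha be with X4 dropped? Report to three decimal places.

Cronbach's alpha = 0.806

Remaining items: X1, X2, X3, X5 (k = 4).
ΣVar(i) = 1.467 + 2.094 + 0.689 + 1.605 = 5.855
total variance = 5.855 + 2 × 4.473 = 14.801
α (item deleted) = (4/3)·(1 − 5.855/14.801) = 0.806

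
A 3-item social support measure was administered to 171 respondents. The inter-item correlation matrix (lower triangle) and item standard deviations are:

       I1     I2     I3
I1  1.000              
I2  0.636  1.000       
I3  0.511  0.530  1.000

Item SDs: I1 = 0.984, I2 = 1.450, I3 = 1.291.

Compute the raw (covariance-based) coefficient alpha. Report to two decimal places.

Σσ²ᵢ = 0.984² + 1.450² + 1.291² = 4.7374
Covariances σ_ij = r_ij · s_i · s_j:
  σ(I1,I2) = 0.636 × 0.984 × 1.450 = 0.9074
  σ(I1,I3) = 0.511 × 0.984 × 1.291 = 0.6491
  σ(I2,I3) = 0.530 × 1.450 × 1.291 = 0.9921
σ²_T = Σσ²ᵢ + 2·Σσ_ij = 4.7374 + 2 × 2.5486 = 9.8346
α = (3/2)·(1 − 4.7374/9.8346) = 0.78

α = 0.78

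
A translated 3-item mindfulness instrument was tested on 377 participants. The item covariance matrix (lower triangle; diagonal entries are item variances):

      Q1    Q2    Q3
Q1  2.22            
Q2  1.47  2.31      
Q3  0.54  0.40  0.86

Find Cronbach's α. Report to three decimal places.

Σσᵢ² = 2.22 + 2.31 + 0.86 = 5.39
Sum of the distinct covariances = 2.41
Var(T) = 5.39 + 2 × 2.41 = 10.21
α = (k/(k−1))·(1 − Σσᵢ²/Var(T)) = (3/2)·(1 − 5.39/10.21) = 0.708

α = 0.708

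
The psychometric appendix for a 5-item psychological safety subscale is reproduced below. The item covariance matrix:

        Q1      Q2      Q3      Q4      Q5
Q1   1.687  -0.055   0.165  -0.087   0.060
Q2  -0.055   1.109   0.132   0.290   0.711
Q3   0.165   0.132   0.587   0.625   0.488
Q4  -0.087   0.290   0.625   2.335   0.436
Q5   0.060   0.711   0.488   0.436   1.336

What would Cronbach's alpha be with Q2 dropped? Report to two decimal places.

Remaining items: Q1, Q3, Q4, Q5 (k = 4).
Σσᵢ² = 1.687 + 0.587 + 2.335 + 1.336 = 5.945
Var(T) = 5.945 + 2 × 1.687 = 9.319
α (item deleted) = (4/3)·(1 − 5.945/9.319) = 0.48

α = 0.48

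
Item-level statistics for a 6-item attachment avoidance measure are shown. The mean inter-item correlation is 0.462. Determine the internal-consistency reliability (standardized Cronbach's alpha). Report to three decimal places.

α = 0.837

Standardized α = k·r̄ / (1 + (k−1)·r̄) = 6 × 0.462 / (1 + 5 × 0.462)
  = 2.7720 / 3.3100 = 0.837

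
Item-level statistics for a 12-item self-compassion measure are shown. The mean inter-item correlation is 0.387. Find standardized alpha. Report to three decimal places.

Standardized α = k·r̄ / (1 + (k−1)·r̄) = 12 × 0.387 / (1 + 11 × 0.387)
  = 4.6440 / 5.2570 = 0.883

α = 0.883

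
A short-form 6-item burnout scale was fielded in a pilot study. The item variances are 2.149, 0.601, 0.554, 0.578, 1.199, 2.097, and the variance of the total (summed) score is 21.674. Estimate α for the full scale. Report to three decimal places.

Σσᵢ² = 2.149 + 0.601 + 0.554 + 0.578 + 1.199 + 2.097 = 7.178
α = (k/(k−1))·(1 − Σσᵢ²/σ²_total) = (6/5)·(1 − 7.178/21.674) = 0.803

α = 0.803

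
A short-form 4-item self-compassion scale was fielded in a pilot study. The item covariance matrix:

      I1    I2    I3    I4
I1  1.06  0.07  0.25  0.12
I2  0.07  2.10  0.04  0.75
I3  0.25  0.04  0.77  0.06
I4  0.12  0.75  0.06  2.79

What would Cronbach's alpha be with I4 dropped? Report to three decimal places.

Cronbach's alpha = 0.232

Remaining items: I1, I2, I3 (k = 3).
Σσ²ᵢ = 1.06 + 2.10 + 0.77 = 3.93
total variance = 3.93 + 2 × 0.36 = 4.65
α (item deleted) = (3/2)·(1 − 3.93/4.65) = 0.232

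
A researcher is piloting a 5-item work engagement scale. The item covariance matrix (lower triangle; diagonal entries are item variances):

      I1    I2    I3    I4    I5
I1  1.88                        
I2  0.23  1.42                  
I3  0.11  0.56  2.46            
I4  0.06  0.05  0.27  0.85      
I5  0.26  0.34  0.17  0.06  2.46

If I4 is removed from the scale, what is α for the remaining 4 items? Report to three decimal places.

Remaining items: I1, I2, I3, I5 (k = 4).
Σσᵢ² = 1.88 + 1.42 + 2.46 + 2.46 = 8.22
σ²_total = 8.22 + 2 × 1.67 = 11.56
α (item deleted) = (4/3)·(1 − 8.22/11.56) = 0.385

α = 0.385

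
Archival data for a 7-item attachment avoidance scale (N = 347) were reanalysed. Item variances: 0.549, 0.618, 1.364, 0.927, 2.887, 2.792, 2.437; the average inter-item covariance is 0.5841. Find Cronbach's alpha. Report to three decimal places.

α = 0.793

Σσ²ᵢ = 0.549 + 0.618 + 1.364 + 0.927 + 2.887 + 2.792 + 2.437 = 11.574
Sum of the 21 distinct covariances = 21 × 0.5841 = 12.2661
Var(T) = Σσ²ᵢ + 2·Σcov = 11.574 + 2 × 12.2661 = 36.1062
α = (7/6)·(1 − 11.574/36.1062) = 0.793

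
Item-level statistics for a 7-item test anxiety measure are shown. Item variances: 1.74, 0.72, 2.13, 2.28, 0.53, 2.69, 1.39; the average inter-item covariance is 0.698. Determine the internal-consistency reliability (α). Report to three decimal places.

α = 0.838

ΣVar(i) = 1.74 + 0.72 + 2.13 + 2.28 + 0.53 + 2.69 + 1.39 = 11.48
Sum of the 21 distinct covariances = 21 × 0.698 = 14.658
total variance = ΣVar(i) + 2·Σcov = 11.48 + 2 × 14.658 = 40.796
α = (7/6)·(1 − 11.48/40.796) = 0.838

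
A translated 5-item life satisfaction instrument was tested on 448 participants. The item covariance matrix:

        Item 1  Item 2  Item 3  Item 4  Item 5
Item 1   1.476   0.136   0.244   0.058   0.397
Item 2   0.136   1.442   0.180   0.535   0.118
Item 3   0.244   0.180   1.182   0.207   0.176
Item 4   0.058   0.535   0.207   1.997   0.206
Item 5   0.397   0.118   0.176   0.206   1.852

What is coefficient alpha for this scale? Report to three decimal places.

coefficient alpha = 0.453

ΣVar(i) = 1.476 + 1.442 + 1.182 + 1.997 + 1.852 = 7.949
Sum of off-diagonal covariances = 2.257
σ²_T = 7.949 + 2 × 2.257 = 12.463
α = (k/(k−1))·(1 − ΣVar(i)/σ²_T) = (5/4)·(1 − 7.949/12.463) = 0.453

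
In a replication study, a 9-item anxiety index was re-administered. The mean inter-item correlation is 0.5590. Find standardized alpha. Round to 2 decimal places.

α = 0.92

Standardized α = k·r̄ / (1 + (k−1)·r̄) = 9 × 0.5590 / (1 + 8 × 0.5590)
  = 5.0310 / 5.4720 = 0.92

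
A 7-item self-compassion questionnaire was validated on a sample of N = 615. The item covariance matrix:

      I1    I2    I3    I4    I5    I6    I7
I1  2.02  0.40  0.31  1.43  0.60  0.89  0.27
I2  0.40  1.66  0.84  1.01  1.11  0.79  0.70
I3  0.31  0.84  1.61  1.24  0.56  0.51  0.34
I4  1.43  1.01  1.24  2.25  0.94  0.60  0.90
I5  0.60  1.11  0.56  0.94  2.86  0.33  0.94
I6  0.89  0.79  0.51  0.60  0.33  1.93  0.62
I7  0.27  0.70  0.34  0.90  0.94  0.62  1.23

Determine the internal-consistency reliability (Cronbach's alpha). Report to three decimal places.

ΣVar(i) = 2.02 + 1.66 + 1.61 + 2.25 + 2.86 + 1.93 + 1.23 = 13.56
Sum of the distinct covariances = 15.33
σ²_T = 13.56 + 2 × 15.33 = 44.22
α = (k/(k−1))·(1 − ΣVar(i)/σ²_T) = (7/6)·(1 − 13.56/44.22) = 0.809

Cronbach's alpha = 0.809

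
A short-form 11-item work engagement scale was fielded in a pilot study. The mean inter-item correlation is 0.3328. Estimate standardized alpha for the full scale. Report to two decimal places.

standardized alpha = 0.85

Standardized α = k·r̄ / (1 + (k−1)·r̄) = 11 × 0.3328 / (1 + 10 × 0.3328)
  = 3.6608 / 4.3280 = 0.85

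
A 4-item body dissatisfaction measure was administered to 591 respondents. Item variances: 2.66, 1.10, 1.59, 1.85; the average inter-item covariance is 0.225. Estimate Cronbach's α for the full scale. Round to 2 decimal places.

Cronbach's α = 0.36

Σσᵢ² = 2.66 + 1.10 + 1.59 + 1.85 = 7.20
Sum of the 6 distinct covariances = 6 × 0.225 = 1.350
σ²_T = Σσᵢ² + 2·Σcov = 7.20 + 2 × 1.350 = 9.900
α = (4/3)·(1 − 7.20/9.900) = 0.36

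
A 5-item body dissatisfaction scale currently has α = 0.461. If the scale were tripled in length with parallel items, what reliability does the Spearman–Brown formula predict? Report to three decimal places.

predicted reliability = 0.720

Length factor m = 3
α' = m·α / (1 + (m−1)·α)
   = 3 × 0.461 / (1 + (3 − 1) × 0.461)
   = 1.3830 / 1.9220 = 0.720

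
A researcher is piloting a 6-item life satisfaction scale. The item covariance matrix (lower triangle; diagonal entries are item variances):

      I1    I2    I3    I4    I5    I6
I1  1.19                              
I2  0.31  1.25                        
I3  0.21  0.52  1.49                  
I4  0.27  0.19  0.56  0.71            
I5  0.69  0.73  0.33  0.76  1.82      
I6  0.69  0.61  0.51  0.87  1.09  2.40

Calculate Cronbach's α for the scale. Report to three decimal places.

ΣVar(i) = 1.19 + 1.25 + 1.49 + 0.71 + 1.82 + 2.40 = 8.86
Sum of the distinct covariances = 8.34
total variance = 8.86 + 2 × 8.34 = 25.54
α = (k/(k−1))·(1 − ΣVar(i)/total variance) = (6/5)·(1 − 8.86/25.54) = 0.784

α = 0.784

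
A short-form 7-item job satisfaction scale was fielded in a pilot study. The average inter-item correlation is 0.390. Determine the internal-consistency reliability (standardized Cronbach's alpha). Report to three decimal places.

Standardized α = k·r̄ / (1 + (k−1)·r̄) = 7 × 0.390 / (1 + 6 × 0.390)
  = 2.7300 / 3.3400 = 0.817

standardized Cronbach's alpha = 0.817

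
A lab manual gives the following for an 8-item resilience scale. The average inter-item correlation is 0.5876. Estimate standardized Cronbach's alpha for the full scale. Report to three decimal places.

α = 0.919

Standardized α = k·r̄ / (1 + (k−1)·r̄) = 8 × 0.5876 / (1 + 7 × 0.5876)
  = 4.7008 / 5.1132 = 0.919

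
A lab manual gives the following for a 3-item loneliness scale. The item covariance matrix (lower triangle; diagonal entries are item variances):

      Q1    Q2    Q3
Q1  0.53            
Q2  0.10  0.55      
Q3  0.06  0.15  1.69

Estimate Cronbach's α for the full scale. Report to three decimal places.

sum of item variances = 0.53 + 0.55 + 1.69 = 2.77
Σ_{i<j} σ_ij = 0.31
Var(T) = 2.77 + 2 × 0.31 = 3.39
α = (k/(k−1))·(1 − sum of item variances/Var(T)) = (3/2)·(1 − 2.77/3.39) = 0.274

Cronbach's α = 0.274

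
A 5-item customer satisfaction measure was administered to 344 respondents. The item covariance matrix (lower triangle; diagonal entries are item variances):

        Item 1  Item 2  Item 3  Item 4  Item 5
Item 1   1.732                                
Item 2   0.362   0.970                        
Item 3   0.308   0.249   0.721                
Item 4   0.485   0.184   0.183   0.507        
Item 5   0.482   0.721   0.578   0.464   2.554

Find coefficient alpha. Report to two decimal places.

Σσ²ᵢ = 1.732 + 0.970 + 0.721 + 0.507 + 2.554 = 6.484
Sum of the distinct covariances = 4.016
total variance = 6.484 + 2 × 4.016 = 14.516
α = (k/(k−1))·(1 − Σσ²ᵢ/total variance) = (5/4)·(1 − 6.484/14.516) = 0.69

α = 0.69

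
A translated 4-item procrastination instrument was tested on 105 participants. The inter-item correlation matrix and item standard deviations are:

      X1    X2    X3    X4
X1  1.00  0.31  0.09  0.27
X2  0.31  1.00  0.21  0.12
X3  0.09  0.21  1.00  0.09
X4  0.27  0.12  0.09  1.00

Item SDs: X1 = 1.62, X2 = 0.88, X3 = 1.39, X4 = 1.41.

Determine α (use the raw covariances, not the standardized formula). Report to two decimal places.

α = 0.45

Σσ²ᵢ = 1.62² + 0.88² + 1.39² + 1.41² = 7.3190
Covariances σ_ij = r_ij · s_i · s_j:
  σ(X1,X2) = 0.31 × 1.62 × 0.88 = 0.4419
  σ(X1,X3) = 0.09 × 1.62 × 1.39 = 0.2027
  σ(X1,X4) = 0.27 × 1.62 × 1.41 = 0.6167
  σ(X2,X3) = 0.21 × 0.88 × 1.39 = 0.2569
  σ(X2,X4) = 0.12 × 0.88 × 1.41 = 0.1489
  σ(X3,X4) = 0.09 × 1.39 × 1.41 = 0.1764
σ²_T = Σσ²ᵢ + 2·Σσ_ij = 7.3190 + 2 × 1.8435 = 11.0060
α = (4/3)·(1 − 7.3190/11.0060) = 0.45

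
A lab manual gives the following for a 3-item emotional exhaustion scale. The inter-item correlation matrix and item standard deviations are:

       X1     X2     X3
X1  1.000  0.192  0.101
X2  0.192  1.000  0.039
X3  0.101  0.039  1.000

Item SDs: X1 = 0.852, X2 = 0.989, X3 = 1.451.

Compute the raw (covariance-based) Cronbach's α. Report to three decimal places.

Σσ²ᵢ = 0.852² + 0.989² + 1.451² = 3.8094
Covariances σ_ij = r_ij · s_i · s_j:
  σ(X1,X2) = 0.192 × 0.852 × 0.989 = 0.1618
  σ(X1,X3) = 0.101 × 0.852 × 1.451 = 0.1249
  σ(X2,X3) = 0.039 × 0.989 × 1.451 = 0.0560
σ²_T = Σσ²ᵢ + 2·Σσ_ij = 3.8094 + 2 × 0.3427 = 4.4948
α = (3/2)·(1 − 3.8094/4.4948) = 0.229

Cronbach's α = 0.229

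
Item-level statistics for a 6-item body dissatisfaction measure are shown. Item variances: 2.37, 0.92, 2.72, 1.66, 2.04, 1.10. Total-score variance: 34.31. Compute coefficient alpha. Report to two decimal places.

coefficient alpha = 0.82

Σσ²ᵢ = 2.37 + 0.92 + 2.72 + 1.66 + 2.04 + 1.10 = 10.81
α = (k/(k−1))·(1 − Σσ²ᵢ/Var(T)) = (6/5)·(1 − 10.81/34.31) = 0.82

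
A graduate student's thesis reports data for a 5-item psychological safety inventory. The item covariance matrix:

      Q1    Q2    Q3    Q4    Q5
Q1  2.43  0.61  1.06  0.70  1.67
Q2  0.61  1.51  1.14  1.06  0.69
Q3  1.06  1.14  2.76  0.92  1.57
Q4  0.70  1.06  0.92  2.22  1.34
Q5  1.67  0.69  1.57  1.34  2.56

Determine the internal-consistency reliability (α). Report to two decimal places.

α = 0.82

Σσᵢ² = 2.43 + 1.51 + 2.76 + 2.22 + 2.56 = 11.48
Sum of off-diagonal covariances = 10.76
σ²_T = 11.48 + 2 × 10.76 = 33.00
α = (k/(k−1))·(1 − Σσᵢ²/σ²_T) = (5/4)·(1 − 11.48/33.00) = 0.82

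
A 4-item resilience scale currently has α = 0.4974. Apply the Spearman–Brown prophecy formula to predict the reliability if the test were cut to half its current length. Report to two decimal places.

predicted reliability = 0.33

Length factor m = 1/2
α' = m·α / (1 − (1−m)·α)
   = 1/2 × 0.4974 / (1 − (1 − 1/2) × 0.4974)
   = 0.2487 / 0.7513 = 0.33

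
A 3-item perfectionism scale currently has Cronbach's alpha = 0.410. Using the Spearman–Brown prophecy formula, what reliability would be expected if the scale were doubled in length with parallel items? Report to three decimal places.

Length factor m = 2
α' = m·α / (1 + (m−1)·α)
   = 2 × 0.410 / (1 + (2 − 1) × 0.410)
   = 0.8200 / 1.4100 = 0.582

predicted reliability = 0.582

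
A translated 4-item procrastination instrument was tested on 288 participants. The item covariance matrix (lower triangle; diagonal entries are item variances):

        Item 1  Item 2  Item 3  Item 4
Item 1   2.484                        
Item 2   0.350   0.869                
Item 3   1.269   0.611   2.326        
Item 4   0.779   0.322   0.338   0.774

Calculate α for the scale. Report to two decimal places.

α = 0.71

sum of item variances = 2.484 + 0.869 + 2.326 + 0.774 = 6.453
Σ_{i<j} σ_ij = 3.669
total variance = 6.453 + 2 × 3.669 = 13.791
α = (k/(k−1))·(1 − sum of item variances/total variance) = (4/3)·(1 − 6.453/13.791) = 0.71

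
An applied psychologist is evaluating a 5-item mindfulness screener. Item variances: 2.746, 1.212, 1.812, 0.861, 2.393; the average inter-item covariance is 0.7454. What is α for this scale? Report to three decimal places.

α = 0.779

ΣVar(i) = 2.746 + 1.212 + 1.812 + 0.861 + 2.393 = 9.024
Sum of the 10 distinct covariances = 10 × 0.7454 = 7.4540
σ²_total = ΣVar(i) + 2·Σcov = 9.024 + 2 × 7.4540 = 23.9320
α = (5/4)·(1 − 9.024/23.9320) = 0.779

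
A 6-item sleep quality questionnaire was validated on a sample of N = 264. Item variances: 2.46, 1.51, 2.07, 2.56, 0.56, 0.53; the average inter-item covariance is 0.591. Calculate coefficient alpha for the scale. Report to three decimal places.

ΣVar(i) = 2.46 + 1.51 + 2.07 + 2.56 + 0.56 + 0.53 = 9.69
Sum of the 15 distinct covariances = 15 × 0.591 = 8.865
total variance = ΣVar(i) + 2·Σcov = 9.69 + 2 × 8.865 = 27.420
α = (6/5)·(1 − 9.69/27.420) = 0.776

coefficient alpha = 0.776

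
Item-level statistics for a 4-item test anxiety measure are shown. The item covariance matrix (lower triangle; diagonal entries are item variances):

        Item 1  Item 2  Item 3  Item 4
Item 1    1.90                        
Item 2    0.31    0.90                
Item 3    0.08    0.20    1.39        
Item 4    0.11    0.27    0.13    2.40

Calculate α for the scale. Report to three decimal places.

Σσ²ᵢ = 1.90 + 0.90 + 1.39 + 2.40 = 6.59
Sum of off-diagonal covariances = 1.10
total variance = 6.59 + 2 × 1.10 = 8.79
α = (k/(k−1))·(1 − Σσ²ᵢ/total variance) = (4/3)·(1 − 6.59/8.79) = 0.334

α = 0.334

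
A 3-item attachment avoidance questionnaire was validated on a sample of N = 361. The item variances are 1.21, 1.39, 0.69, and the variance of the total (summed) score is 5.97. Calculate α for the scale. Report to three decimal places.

α = 0.673

ΣVar(i) = 1.21 + 1.39 + 0.69 = 3.29
α = (k/(k−1))·(1 − ΣVar(i)/σ²_T) = (3/2)·(1 − 3.29/5.97) = 0.673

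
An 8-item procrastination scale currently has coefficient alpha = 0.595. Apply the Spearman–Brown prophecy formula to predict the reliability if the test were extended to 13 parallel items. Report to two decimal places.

Length factor m = 13/8 = 1.6250
α' = m·α / (1 + (m−1)·α)
   = 13/8 × 0.595 / (1 + (13/8 − 1) × 0.595)
   = 0.9669 / 1.3719 = 0.70

predicted reliability = 0.70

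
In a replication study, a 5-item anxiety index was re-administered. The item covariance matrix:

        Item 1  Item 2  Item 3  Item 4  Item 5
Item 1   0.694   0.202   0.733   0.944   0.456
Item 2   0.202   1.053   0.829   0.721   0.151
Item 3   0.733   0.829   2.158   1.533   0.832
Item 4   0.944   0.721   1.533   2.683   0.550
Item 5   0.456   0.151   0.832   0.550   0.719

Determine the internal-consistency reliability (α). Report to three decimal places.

ΣVar(i) = 0.694 + 1.053 + 2.158 + 2.683 + 0.719 = 7.307
Σ_{i<j} σ_ij = 6.951
σ²_total = 7.307 + 2 × 6.951 = 21.209
α = (k/(k−1))·(1 − ΣVar(i)/σ²_total) = (5/4)·(1 − 7.307/21.209) = 0.819

α = 0.819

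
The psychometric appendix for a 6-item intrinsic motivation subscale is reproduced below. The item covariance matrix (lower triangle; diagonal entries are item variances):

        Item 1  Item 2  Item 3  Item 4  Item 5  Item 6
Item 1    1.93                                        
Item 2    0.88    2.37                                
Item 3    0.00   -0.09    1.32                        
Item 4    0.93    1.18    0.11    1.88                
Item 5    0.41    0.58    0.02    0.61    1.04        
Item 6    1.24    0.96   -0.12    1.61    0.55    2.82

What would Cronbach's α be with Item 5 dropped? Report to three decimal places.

α = 0.706

Remaining items: Item 1, Item 2, Item 3, Item 4, Item 6 (k = 5).
Σσᵢ² = 1.93 + 2.37 + 1.32 + 1.88 + 2.82 = 10.32
σ²_T = 10.32 + 2 × 6.70 = 23.72
α (item deleted) = (5/4)·(1 − 10.32/23.72) = 0.706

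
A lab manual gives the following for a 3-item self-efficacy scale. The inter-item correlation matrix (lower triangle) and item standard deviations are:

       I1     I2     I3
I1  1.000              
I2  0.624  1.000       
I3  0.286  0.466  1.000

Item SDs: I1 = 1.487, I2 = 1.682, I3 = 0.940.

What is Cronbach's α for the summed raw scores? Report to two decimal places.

Σσ²ᵢ = 1.487² + 1.682² + 0.940² = 5.9239
Covariances σ_ij = r_ij · s_i · s_j:
  σ(I1,I2) = 0.624 × 1.487 × 1.682 = 1.5607
  σ(I1,I3) = 0.286 × 1.487 × 0.940 = 0.3998
  σ(I2,I3) = 0.466 × 1.682 × 0.940 = 0.7368
σ²_T = Σσ²ᵢ + 2·Σσ_ij = 5.9239 + 2 × 2.6973 = 11.3185
α = (3/2)·(1 − 5.9239/11.3185) = 0.71

Cronbach's α = 0.71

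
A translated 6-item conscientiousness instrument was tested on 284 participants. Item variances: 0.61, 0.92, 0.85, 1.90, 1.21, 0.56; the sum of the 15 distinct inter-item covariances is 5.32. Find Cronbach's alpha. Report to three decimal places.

Σσᵢ² = 0.61 + 0.92 + 0.85 + 1.90 + 1.21 + 0.56 = 6.05
Sum of distinct covariances = 5.32
σ²_total = Σσᵢ² + 2·Σcov = 6.05 + 2 × 5.32 = 16.69
α = (6/5)·(1 − 6.05/16.69) = 0.765

α = 0.765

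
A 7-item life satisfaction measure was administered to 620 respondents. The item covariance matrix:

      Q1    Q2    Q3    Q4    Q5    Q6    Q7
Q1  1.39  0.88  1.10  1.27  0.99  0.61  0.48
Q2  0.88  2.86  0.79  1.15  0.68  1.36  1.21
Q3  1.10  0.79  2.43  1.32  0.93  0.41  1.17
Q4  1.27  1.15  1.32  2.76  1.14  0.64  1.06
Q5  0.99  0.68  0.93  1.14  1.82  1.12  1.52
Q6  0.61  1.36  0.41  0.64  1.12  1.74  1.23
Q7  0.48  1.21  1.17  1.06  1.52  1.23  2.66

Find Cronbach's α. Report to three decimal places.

Σσ²ᵢ = 1.39 + 2.86 + 2.43 + 2.76 + 1.82 + 1.74 + 2.66 = 15.66
Sum of off-diagonal covariances = 21.06
σ²_T = 15.66 + 2 × 21.06 = 57.78
α = (k/(k−1))·(1 − Σσ²ᵢ/σ²_T) = (7/6)·(1 − 15.66/57.78) = 0.850

Cronbach's α = 0.850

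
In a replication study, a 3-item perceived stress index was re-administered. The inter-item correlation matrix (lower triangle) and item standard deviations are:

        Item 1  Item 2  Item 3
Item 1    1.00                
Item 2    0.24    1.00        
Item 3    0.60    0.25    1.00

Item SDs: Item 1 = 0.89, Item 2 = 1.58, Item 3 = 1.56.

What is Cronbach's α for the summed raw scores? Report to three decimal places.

Cronbach's α = 0.577

Σσ²ᵢ = 0.89² + 1.58² + 1.56² = 5.7221
Covariances σ_ij = r_ij · s_i · s_j:
  σ(Item 1,Item 2) = 0.24 × 0.89 × 1.58 = 0.3375
  σ(Item 1,Item 3) = 0.60 × 0.89 × 1.56 = 0.8330
  σ(Item 2,Item 3) = 0.25 × 1.58 × 1.56 = 0.6162
σ²_T = Σσ²ᵢ + 2·Σσ_ij = 5.7221 + 2 × 1.7867 = 9.2955
α = (3/2)·(1 − 5.7221/9.2955) = 0.577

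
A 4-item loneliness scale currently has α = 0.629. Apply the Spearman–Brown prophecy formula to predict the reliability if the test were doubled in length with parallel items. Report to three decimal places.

predicted reliability = 0.772

Length factor m = 2
α' = m·α / (1 + (m−1)·α)
   = 2 × 0.629 / (1 + (2 − 1) × 0.629)
   = 1.2580 / 1.6290 = 0.772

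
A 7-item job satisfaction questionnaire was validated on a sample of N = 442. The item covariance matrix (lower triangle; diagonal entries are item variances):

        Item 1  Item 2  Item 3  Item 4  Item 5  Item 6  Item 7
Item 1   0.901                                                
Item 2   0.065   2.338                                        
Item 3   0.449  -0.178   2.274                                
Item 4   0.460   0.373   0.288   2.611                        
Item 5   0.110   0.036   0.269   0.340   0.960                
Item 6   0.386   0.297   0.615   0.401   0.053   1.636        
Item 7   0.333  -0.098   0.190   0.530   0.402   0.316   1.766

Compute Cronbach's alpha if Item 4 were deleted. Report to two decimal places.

Cronbach's alpha = 0.48

Remaining items: Item 1, Item 2, Item 3, Item 5, Item 6, Item 7 (k = 6).
sum of item variances = 0.901 + 2.338 + 2.274 + 0.960 + 1.636 + 1.766 = 9.875
total variance = 9.875 + 2 × 3.245 = 16.365
α (item deleted) = (6/5)·(1 − 9.875/16.365) = 0.48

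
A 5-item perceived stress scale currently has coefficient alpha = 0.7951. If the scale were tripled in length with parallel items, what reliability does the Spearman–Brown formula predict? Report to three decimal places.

Length factor m = 3
α' = m·α / (1 + (m−1)·α)
   = 3 × 0.7951 / (1 + (3 − 1) × 0.7951)
   = 2.3853 / 2.5902 = 0.921

predicted reliability = 0.921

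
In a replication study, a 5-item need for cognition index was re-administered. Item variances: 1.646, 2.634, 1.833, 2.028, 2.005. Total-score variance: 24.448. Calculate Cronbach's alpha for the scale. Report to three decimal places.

Σσᵢ² = 1.646 + 2.634 + 1.833 + 2.028 + 2.005 = 10.146
α = (k/(k−1))·(1 − Σσᵢ²/Var(T)) = (5/4)·(1 − 10.146/24.448) = 0.731

Cronbach's alpha = 0.731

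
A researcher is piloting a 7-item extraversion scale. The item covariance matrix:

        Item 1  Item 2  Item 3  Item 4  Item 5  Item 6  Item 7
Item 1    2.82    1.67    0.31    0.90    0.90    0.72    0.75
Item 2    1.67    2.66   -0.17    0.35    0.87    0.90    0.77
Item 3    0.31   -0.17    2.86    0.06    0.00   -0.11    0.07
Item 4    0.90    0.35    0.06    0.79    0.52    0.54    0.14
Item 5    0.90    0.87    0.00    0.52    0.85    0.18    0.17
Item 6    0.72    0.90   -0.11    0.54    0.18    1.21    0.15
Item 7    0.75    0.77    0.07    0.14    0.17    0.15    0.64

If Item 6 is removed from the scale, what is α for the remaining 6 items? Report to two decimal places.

Remaining items: Item 1, Item 2, Item 3, Item 4, Item 5, Item 7 (k = 6).
sum of item variances = 2.82 + 2.66 + 2.86 + 0.79 + 0.85 + 0.64 = 10.62
Var(T) = 10.62 + 2 × 7.31 = 25.24
α (item deleted) = (6/5)·(1 − 10.62/25.24) = 0.70

α = 0.70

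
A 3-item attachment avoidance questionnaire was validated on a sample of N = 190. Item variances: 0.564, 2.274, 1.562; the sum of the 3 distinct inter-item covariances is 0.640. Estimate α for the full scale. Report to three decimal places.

sum of item variances = 0.564 + 2.274 + 1.562 = 4.400
Sum of distinct covariances = 0.640
σ²_total = sum of item variances + 2·Σcov = 4.400 + 2 × 0.640 = 5.680
α = (3/2)·(1 − 4.400/5.680) = 0.338

α = 0.338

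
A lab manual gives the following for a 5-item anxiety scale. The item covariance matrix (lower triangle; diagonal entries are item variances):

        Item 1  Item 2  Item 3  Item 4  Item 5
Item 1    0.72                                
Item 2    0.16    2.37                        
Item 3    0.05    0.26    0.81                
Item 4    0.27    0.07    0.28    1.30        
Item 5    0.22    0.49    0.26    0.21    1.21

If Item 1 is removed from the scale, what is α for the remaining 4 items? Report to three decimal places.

α = 0.474

Remaining items: Item 2, Item 3, Item 4, Item 5 (k = 4).
Σσ²ᵢ = 2.37 + 0.81 + 1.30 + 1.21 = 5.69
total variance = 5.69 + 2 × 1.57 = 8.83
α (item deleted) = (4/3)·(1 − 5.69/8.83) = 0.474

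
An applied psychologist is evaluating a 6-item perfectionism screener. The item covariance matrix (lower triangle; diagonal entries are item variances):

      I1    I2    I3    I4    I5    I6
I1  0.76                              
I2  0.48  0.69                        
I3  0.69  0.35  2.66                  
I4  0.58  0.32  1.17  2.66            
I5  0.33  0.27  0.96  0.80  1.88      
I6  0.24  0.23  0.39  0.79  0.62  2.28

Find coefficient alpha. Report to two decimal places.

α = 0.72

ΣVar(i) = 0.76 + 0.69 + 2.66 + 2.66 + 1.88 + 2.28 = 10.93
Sum of the distinct covariances = 8.22
σ²_total = 10.93 + 2 × 8.22 = 27.37
α = (k/(k−1))·(1 − ΣVar(i)/σ²_total) = (6/5)·(1 − 10.93/27.37) = 0.72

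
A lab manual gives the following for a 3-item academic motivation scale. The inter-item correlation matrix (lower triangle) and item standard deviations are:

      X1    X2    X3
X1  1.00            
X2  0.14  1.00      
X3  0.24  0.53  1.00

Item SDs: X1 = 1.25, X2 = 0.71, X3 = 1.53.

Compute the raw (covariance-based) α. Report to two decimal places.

Σσ²ᵢ = 1.25² + 0.71² + 1.53² = 4.4075
Covariances σ_ij = r_ij · s_i · s_j:
  σ(X1,X2) = 0.14 × 1.25 × 0.71 = 0.1242
  σ(X1,X3) = 0.24 × 1.25 × 1.53 = 0.4590
  σ(X2,X3) = 0.53 × 0.71 × 1.53 = 0.5757
σ²_T = Σσ²ᵢ + 2·Σσ_ij = 4.4075 + 2 × 1.1589 = 6.7253
α = (3/2)·(1 − 4.4075/6.7253) = 0.52

α = 0.52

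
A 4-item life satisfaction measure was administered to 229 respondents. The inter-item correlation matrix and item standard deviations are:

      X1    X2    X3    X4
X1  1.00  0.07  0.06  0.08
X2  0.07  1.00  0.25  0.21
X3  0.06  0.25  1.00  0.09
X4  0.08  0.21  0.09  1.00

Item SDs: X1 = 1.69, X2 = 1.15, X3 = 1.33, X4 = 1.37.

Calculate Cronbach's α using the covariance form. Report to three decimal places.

Σσ²ᵢ = 1.69² + 1.15² + 1.33² + 1.37² = 7.8244
Covariances σ_ij = r_ij · s_i · s_j:
  σ(X1,X2) = 0.07 × 1.69 × 1.15 = 0.1360
  σ(X1,X3) = 0.06 × 1.69 × 1.33 = 0.1349
  σ(X1,X4) = 0.08 × 1.69 × 1.37 = 0.1852
  σ(X2,X3) = 0.25 × 1.15 × 1.33 = 0.3824
  σ(X2,X4) = 0.21 × 1.15 × 1.37 = 0.3309
  σ(X3,X4) = 0.09 × 1.33 × 1.37 = 0.1640
σ²_T = Σσ²ᵢ + 2·Σσ_ij = 7.8244 + 2 × 1.3334 = 10.4912
α = (4/3)·(1 − 7.8244/10.4912) = 0.339

α = 0.339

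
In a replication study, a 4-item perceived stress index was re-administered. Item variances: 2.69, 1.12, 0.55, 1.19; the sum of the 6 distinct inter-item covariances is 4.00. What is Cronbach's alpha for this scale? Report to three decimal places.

Cronbach's alpha = 0.787

ΣVar(i) = 2.69 + 1.12 + 0.55 + 1.19 = 5.55
Sum of distinct covariances = 4.00
Var(T) = ΣVar(i) + 2·Σcov = 5.55 + 2 × 4.00 = 13.55
α = (4/3)·(1 − 5.55/13.55) = 0.787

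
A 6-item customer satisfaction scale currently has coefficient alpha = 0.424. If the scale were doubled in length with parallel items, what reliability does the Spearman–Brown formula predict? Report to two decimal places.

predicted reliability = 0.60

Length factor m = 2
α' = m·α / (1 + (m−1)·α)
   = 2 × 0.424 / (1 + (2 − 1) × 0.424)
   = 0.8480 / 1.4240 = 0.60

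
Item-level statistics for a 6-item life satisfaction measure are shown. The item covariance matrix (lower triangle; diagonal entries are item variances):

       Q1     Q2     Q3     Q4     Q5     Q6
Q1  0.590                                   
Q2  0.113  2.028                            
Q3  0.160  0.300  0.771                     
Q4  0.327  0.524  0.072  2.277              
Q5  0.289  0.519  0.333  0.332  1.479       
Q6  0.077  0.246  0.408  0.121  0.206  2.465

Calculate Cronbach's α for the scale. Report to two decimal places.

Cronbach's α = 0.55

ΣVar(i) = 0.590 + 2.028 + 0.771 + 2.277 + 1.479 + 2.465 = 9.610
Σ_{i<j} σ_ij = 4.027
σ²_total = 9.610 + 2 × 4.027 = 17.664
α = (k/(k−1))·(1 − ΣVar(i)/σ²_total) = (6/5)·(1 − 9.610/17.664) = 0.55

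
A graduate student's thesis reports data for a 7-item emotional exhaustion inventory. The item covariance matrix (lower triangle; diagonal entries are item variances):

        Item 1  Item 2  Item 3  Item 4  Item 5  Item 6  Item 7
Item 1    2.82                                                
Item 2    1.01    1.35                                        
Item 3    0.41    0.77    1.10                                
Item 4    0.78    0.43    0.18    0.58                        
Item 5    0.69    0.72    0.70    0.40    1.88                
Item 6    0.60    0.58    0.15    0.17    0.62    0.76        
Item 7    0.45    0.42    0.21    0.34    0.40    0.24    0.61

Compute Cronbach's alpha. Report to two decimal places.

Σσ²ᵢ = 2.82 + 1.35 + 1.10 + 0.58 + 1.88 + 0.76 + 0.61 = 9.10
Sum of the distinct covariances = 10.27
σ²_total = 9.10 + 2 × 10.27 = 29.64
α = (k/(k−1))·(1 − Σσ²ᵢ/σ²_total) = (7/6)·(1 − 9.10/29.64) = 0.81

α = 0.81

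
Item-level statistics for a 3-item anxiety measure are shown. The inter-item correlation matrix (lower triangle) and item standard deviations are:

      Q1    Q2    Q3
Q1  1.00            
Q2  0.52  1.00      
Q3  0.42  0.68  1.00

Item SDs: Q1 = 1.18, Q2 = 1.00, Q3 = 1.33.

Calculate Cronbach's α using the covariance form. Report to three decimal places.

Cronbach's α = 0.767

Σσ²ᵢ = 1.18² + 1.00² + 1.33² = 4.1613
Covariances σ_ij = r_ij · s_i · s_j:
  σ(Q1,Q2) = 0.52 × 1.18 × 1.00 = 0.6136
  σ(Q1,Q3) = 0.42 × 1.18 × 1.33 = 0.6591
  σ(Q2,Q3) = 0.68 × 1.00 × 1.33 = 0.9044
σ²_T = Σσ²ᵢ + 2·Σσ_ij = 4.1613 + 2 × 2.1771 = 8.5155
α = (3/2)·(1 − 4.1613/8.5155) = 0.767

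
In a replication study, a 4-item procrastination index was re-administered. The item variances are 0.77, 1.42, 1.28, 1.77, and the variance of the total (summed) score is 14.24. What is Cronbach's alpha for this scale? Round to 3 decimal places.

Σσ²ᵢ = 0.77 + 1.42 + 1.28 + 1.77 = 5.24
α = (k/(k−1))·(1 − Σσ²ᵢ/σ²_total) = (4/3)·(1 − 5.24/14.24) = 0.843

Cronbach's alpha = 0.843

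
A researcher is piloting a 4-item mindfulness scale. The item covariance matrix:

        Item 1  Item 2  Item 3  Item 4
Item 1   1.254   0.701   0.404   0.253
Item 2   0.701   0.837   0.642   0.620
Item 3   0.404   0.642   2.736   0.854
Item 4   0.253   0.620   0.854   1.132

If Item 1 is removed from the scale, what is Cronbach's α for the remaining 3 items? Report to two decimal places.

α = 0.71

Remaining items: Item 2, Item 3, Item 4 (k = 3).
sum of item variances = 0.837 + 2.736 + 1.132 = 4.705
total variance = 4.705 + 2 × 2.116 = 8.937
α (item deleted) = (3/2)·(1 − 4.705/8.937) = 0.71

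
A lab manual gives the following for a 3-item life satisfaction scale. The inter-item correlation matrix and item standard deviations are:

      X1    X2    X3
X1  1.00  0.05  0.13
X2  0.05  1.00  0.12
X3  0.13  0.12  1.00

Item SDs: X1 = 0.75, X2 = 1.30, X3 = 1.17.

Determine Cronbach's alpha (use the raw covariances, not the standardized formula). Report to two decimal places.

Cronbach's alpha = 0.24

Σσ²ᵢ = 0.75² + 1.30² + 1.17² = 3.6214
Covariances σ_ij = r_ij · s_i · s_j:
  σ(X1,X2) = 0.05 × 0.75 × 1.30 = 0.0488
  σ(X1,X3) = 0.13 × 0.75 × 1.17 = 0.1141
  σ(X2,X3) = 0.12 × 1.30 × 1.17 = 0.1825
σ²_T = Σσ²ᵢ + 2·Σσ_ij = 3.6214 + 2 × 0.3454 = 4.3122
α = (3/2)·(1 − 3.6214/4.3122) = 0.24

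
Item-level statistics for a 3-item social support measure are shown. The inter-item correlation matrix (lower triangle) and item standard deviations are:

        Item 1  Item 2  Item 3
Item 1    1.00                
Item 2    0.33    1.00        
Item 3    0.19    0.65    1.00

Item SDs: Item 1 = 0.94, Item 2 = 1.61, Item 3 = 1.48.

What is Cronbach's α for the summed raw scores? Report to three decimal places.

Σσ²ᵢ = 0.94² + 1.61² + 1.48² = 5.6661
Covariances σ_ij = r_ij · s_i · s_j:
  σ(Item 1,Item 2) = 0.33 × 0.94 × 1.61 = 0.4994
  σ(Item 1,Item 3) = 0.19 × 0.94 × 1.48 = 0.2643
  σ(Item 2,Item 3) = 0.65 × 1.61 × 1.48 = 1.5488
σ²_T = Σσ²ᵢ + 2·Σσ_ij = 5.6661 + 2 × 2.3125 = 10.2911
α = (3/2)·(1 − 5.6661/10.2911) = 0.674

Cronbach's α = 0.674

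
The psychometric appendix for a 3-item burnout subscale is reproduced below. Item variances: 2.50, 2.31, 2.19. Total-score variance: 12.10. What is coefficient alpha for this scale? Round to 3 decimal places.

α = 0.632

Σσ²ᵢ = 2.50 + 2.31 + 2.19 = 7.00
α = (k/(k−1))·(1 − Σσ²ᵢ/σ²_total) = (3/2)·(1 − 7.00/12.10) = 0.632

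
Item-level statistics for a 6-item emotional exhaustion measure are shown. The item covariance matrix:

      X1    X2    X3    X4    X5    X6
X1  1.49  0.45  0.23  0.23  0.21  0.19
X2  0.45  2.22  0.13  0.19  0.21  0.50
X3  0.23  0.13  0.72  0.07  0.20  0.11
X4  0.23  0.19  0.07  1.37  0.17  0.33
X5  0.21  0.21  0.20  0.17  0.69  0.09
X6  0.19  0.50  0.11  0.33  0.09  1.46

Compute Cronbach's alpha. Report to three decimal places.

sum of item variances = 1.49 + 2.22 + 0.72 + 1.37 + 0.69 + 1.46 = 7.95
Σ_{i<j} σ_ij = 3.31
total variance = 7.95 + 2 × 3.31 = 14.57
α = (k/(k−1))·(1 − sum of item variances/total variance) = (6/5)·(1 − 7.95/14.57) = 0.545

α = 0.545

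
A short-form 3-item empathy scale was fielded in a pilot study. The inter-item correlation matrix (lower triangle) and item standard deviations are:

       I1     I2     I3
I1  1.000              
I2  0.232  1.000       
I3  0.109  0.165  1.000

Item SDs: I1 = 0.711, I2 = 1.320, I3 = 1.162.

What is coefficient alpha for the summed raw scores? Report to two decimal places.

Σσ²ᵢ = 0.711² + 1.320² + 1.162² = 3.5982
Covariances σ_ij = r_ij · s_i · s_j:
  σ(I1,I2) = 0.232 × 0.711 × 1.320 = 0.2177
  σ(I1,I3) = 0.109 × 0.711 × 1.162 = 0.0901
  σ(I2,I3) = 0.165 × 1.320 × 1.162 = 0.2531
σ²_T = Σσ²ᵢ + 2·Σσ_ij = 3.5982 + 2 × 0.5609 = 4.7200
α = (3/2)·(1 − 3.5982/4.7200) = 0.36

coefficient alpha = 0.36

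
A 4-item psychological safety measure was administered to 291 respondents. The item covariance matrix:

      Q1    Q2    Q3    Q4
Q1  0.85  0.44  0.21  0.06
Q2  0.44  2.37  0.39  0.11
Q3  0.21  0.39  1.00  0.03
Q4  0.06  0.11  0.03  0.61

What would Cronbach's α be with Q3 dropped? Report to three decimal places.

α = 0.362

Remaining items: Q1, Q2, Q4 (k = 3).
Σσ²ᵢ = 0.85 + 2.37 + 0.61 = 3.83
Var(T) = 3.83 + 2 × 0.61 = 5.05
α (item deleted) = (3/2)·(1 − 3.83/5.05) = 0.362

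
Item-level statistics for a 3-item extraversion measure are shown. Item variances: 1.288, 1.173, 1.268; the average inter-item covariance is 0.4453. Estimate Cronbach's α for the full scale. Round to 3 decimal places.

α = 0.626

ΣVar(i) = 1.288 + 1.173 + 1.268 = 3.729
Sum of the 3 distinct covariances = 3 × 0.4453 = 1.3359
σ²_T = ΣVar(i) + 2·Σcov = 3.729 + 2 × 1.3359 = 6.4008
α = (3/2)·(1 − 3.729/6.4008) = 0.626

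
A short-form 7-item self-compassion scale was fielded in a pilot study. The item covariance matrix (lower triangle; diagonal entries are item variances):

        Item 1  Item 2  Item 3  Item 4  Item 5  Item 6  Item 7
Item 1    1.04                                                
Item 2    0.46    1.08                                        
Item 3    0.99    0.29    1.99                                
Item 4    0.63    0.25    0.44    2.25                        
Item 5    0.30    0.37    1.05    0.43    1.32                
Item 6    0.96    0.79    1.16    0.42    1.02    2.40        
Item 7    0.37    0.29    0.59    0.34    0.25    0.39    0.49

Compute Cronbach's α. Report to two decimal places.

Cronbach's α = 0.81

Σσᵢ² = 1.04 + 1.08 + 1.99 + 2.25 + 1.32 + 2.40 + 0.49 = 10.57
Sum of off-diagonal covariances = 11.79
Var(T) = 10.57 + 2 × 11.79 = 34.15
α = (k/(k−1))·(1 − Σσᵢ²/Var(T)) = (7/6)·(1 − 10.57/34.15) = 0.81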